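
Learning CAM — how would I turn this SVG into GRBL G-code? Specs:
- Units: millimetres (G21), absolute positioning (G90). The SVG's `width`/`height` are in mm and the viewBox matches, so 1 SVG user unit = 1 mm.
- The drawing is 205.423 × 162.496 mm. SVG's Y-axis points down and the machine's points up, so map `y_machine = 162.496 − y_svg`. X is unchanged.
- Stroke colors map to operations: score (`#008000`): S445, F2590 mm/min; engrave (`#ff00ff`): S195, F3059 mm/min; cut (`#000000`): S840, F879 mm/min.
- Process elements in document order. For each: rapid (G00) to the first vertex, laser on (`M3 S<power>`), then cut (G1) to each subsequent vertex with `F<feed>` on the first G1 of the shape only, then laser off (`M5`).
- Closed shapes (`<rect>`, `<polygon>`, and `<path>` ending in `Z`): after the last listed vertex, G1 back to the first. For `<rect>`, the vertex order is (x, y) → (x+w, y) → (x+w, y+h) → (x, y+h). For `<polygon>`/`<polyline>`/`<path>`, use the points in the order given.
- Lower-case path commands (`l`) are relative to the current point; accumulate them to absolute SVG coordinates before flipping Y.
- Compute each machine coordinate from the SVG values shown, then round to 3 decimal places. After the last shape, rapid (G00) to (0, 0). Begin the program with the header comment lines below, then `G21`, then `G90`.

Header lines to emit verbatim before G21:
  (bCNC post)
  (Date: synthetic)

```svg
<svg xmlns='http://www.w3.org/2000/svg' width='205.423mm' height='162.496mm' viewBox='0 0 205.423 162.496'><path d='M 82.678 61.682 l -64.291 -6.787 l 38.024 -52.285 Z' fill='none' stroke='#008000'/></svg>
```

1 u = 1 mm; y_m = 162.496 − y.

[1] `<path>` regular polygon, #008000→score S445 F2590: (82.678,100.814) → (18.387,107.601) → (56.411,159.886) → (82.678,100.814) (closed)

(bCNC post)
(Date: synthetic)
G21
G90
G00 X82.678 Y100.814
M3 S445
G1 X18.387 Y107.601 F2590
G1 X56.411 Y159.886
G1 X82.678 Y100.814
M5
G00 X0.000 Y0.000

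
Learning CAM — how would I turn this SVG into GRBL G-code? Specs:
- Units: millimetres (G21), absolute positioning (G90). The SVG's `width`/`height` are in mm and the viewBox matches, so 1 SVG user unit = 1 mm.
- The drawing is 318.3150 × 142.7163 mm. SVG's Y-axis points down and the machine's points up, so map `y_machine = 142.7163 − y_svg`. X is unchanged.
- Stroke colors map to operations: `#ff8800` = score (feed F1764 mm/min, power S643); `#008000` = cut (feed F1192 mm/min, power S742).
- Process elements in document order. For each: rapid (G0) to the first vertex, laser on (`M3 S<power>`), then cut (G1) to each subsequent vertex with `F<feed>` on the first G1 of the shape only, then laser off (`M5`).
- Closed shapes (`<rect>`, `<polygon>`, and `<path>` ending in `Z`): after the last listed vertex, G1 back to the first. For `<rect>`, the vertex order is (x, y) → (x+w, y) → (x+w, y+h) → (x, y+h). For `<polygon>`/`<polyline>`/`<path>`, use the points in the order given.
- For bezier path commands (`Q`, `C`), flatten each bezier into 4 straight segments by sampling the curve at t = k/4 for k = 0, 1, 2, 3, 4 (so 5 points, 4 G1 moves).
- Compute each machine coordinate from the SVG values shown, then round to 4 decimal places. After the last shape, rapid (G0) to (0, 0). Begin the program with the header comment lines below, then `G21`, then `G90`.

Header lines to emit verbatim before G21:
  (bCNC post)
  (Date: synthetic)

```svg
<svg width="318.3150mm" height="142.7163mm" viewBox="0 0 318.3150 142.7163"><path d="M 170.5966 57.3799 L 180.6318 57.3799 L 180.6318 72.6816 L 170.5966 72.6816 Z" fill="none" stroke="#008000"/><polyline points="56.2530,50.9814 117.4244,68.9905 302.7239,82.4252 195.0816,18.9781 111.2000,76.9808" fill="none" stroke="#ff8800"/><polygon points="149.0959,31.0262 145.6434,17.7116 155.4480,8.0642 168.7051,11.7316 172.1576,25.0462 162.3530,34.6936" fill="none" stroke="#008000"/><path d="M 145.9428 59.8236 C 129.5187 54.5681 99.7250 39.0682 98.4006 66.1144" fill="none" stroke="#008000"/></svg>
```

(bCNC post)
(Date: synthetic)
G21
G90
G0 X170.5966 Y85.3364
M3 S742
G1 X180.6318 Y85.3364 F1192
G1 X180.6318 Y70.0347
G1 X170.5966 Y70.0347
G1 X170.5966 Y85.3364
M5
G0 X56.2530 Y91.7349
M3 S643
G1 X117.4244 Y73.7258 F1764
G1 X302.7239 Y60.2911
G1 X195.0816 Y123.7382
G1 X111.2000 Y65.7355
M5
G0 X149.0959 Y111.6901
M3 S742
G1 X145.6434 Y125.0047 F1192
G1 X155.4480 Y134.6521
G1 X168.7051 Y130.9847
G1 X172.1576 Y117.6701
G1 X162.3530 Y108.0227
G1 X149.0959 Y111.6901
M5
G0 X145.9428 Y82.8927
M3 S742
G1 X131.7717 Y87.9303 F1192
G1 X116.5093 Y91.8604
G1 X104.0782 Y89.7340
G1 X98.4006 Y76.6019
M5
G0 X0.0000 Y0.0000

1 u = 1 mm; y_m = 142.7163 − y.

[1] `<path>` rectangle, #008000→cut S742 F1192: (170.5966,85.3364) → (180.6318,85.3364) → (180.6318,70.0347) → (170.5966,70.0347) → (170.5966,85.3364) (closed)

[2] `<polyline>` open polyline, #ff8800→score S643 F1764: (56.2530,91.7349) → (117.4244,73.7258) → (302.7239,60.2911) → (195.0816,123.7382) → (111.2000,65.7355)

[3] `<polygon>` regular polygon, #008000→cut S742 F1192: (149.0959,111.6901) → (145.6434,125.0047) → (155.4480,134.6521) → (168.7051,130.9847) → (172.1576,117.6701) → (162.3530,108.0227) → (149.0959,111.6901) (closed)

[4] `<path>` cubic bezier, #008000→cut S742 F1192: (145.9428,82.8927) → (131.7717,87.9303) → (116.5093,91.8604) → (104.0782,89.7340) → (98.4006,76.6019)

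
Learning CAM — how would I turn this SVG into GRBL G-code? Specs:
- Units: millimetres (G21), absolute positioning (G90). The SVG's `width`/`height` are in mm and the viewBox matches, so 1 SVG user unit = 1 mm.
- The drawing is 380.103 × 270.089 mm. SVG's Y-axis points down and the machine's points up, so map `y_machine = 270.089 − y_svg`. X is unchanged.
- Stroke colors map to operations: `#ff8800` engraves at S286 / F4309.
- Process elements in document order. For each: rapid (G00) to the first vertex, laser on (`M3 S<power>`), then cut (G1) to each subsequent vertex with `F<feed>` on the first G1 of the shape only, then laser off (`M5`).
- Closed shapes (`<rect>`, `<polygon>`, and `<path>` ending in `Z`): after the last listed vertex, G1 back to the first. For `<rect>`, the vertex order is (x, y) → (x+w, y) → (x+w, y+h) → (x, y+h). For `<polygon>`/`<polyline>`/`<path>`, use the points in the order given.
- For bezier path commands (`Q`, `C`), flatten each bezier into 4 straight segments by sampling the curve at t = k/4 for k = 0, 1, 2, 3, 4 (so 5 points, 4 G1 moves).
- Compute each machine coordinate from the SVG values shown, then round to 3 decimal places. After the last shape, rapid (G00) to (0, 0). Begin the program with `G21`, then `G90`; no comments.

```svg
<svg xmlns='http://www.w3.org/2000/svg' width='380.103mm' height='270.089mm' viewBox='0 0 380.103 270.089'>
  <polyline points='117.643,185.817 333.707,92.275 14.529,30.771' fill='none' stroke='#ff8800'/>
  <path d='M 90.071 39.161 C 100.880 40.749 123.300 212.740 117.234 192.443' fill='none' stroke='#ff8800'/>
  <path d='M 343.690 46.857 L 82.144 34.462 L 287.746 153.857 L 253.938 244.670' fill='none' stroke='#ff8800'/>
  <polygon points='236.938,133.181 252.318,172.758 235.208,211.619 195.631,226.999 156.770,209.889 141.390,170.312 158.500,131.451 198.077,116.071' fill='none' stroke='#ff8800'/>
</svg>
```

viewBox `0 0 380.103 270.089` with mm width/height → 1 unit = 1 mm. Flip: y_m = 270.089 − y_svg.

**Shape 1** — `<polyline>` open polyline, stroke `#ff8800` → engrave (S286, F4309). Machine vertices: (117.643,84.272) → (333.707,177.814) → (14.529,239.318). Open path.

**Shape 2** — `<path>` cubic bezier, stroke `#ff8800` → engrave (S286, F4309). Control points (SVG): P0=(90.071,39.161), P1=(100.880,40.749), P2=(123.300,212.740), P3=(117.234,192.443); sampled at t=k/4. Machine vertices: (90.071,230.928) → (99.728,203.453) → (109.981,146.080) → (117.069,92.810) → (117.234,77.646). Open path.

**Shape 3** — `<path>` open polyline, stroke `#ff8800` → engrave (S286, F4309). Machine vertices: (343.690,223.232) → (82.144,235.627) → (287.746,116.232) → (253.938,25.419). Open path.

**Shape 4** — `<polygon>` regular polygon, stroke `#ff8800` → engrave (S286, F4309). Machine vertices: (236.938,136.908) → (252.318,97.331) → (235.208,58.470) → (195.631,43.090) → (156.770,60.200) → (141.390,99.777) → (158.500,138.638) → (198.077,154.018) → (236.938,136.908). Closed: final G1 returns to the first vertex.

G21
G90
G00 X117.643 Y84.272
M3 S286
G1 X333.707 Y177.814 F4309
G1 X14.529 Y239.318
M5
G00 X90.071 Y230.928
M3 S286
G1 X99.728 Y203.453 F4309
G1 X109.981 Y146.080
G1 X117.069 Y92.810
G1 X117.234 Y77.646
M5
G00 X343.690 Y223.232
M3 S286
G1 X82.144 Y235.627 F4309
G1 X287.746 Y116.232
G1 X253.938 Y25.419
M5
G00 X236.938 Y136.908
M3 S286
G1 X252.318 Y97.331 F4309
G1 X235.208 Y58.470
G1 X195.631 Y43.090
G1 X156.770 Y60.200
G1 X141.390 Y99.777
G1 X158.500 Y138.638
G1 X198.077 Y154.018
G1 X236.938 Y136.908
M5
G00 X0.000 Y0.000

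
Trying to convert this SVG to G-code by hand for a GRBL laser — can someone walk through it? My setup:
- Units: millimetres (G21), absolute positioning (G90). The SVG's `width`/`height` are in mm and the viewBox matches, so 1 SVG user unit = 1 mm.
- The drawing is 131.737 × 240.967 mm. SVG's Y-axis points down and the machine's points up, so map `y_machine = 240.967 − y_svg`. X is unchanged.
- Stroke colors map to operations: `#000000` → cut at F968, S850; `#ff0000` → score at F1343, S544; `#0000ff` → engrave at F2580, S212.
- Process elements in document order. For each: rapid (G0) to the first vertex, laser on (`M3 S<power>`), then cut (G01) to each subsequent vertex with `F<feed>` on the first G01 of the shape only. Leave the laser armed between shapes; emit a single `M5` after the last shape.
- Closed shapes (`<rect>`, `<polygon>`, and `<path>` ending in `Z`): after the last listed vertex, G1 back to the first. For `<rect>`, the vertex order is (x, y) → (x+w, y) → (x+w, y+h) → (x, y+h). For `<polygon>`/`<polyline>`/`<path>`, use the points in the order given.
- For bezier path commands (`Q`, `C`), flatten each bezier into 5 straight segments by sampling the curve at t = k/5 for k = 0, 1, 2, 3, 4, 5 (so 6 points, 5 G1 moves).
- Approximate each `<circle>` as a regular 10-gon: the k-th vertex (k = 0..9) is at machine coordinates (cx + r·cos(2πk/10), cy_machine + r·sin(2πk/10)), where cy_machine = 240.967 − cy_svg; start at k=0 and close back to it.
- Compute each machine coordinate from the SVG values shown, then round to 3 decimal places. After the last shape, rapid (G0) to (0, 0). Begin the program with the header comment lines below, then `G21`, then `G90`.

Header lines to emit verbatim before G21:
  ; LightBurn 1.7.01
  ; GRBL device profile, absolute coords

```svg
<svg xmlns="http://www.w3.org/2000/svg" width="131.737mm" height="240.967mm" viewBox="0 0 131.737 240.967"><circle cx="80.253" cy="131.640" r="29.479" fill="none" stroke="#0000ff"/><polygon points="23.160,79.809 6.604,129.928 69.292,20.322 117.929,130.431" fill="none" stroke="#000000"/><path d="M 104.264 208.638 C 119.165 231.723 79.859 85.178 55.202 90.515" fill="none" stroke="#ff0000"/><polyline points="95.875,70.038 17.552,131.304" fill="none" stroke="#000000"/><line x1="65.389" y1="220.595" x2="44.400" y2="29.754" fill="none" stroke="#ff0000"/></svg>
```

viewBox `0 0 131.737 240.967` with mm width/height → 1 unit = 1 mm. Flip: y_m = 240.967 − y_svg.

**Shape 1** — `<circle>` circle, stroke `#0000ff` → engrave (S212, F2580). Machine vertices: (109.732,109.327) → (104.102,126.654) → (89.363,137.363) → (71.143,137.363) → (56.404,126.654) → (50.774,109.327) → (56.404,92.000) → (71.143,81.291) → (89.363,81.291) → (104.102,92.000) → (109.732,109.327). Closed: final G1 returns to the first vertex.

**Shape 2** — `<polygon>` closed polygon, stroke `#000000` → cut (S850, F968). Machine vertices: (23.160,161.158) → (6.604,111.039) → (69.292,220.645) → (117.929,110.536) → (23.160,161.158). Closed: final G1 returns to the first vertex.

**Shape 3** — `<path>` cubic bezier, stroke `#ff0000` → score (S544, F1343). Control points (SVG): P0=(104.264,208.638), P1=(119.165,231.723), P2=(79.859,85.178), P3=(55.202,90.515); sampled at t=k/5. Machine vertices: (104.264,32.329) → (107.251,36.262) → (100.533,65.473) → (87.415,104.530) → (71.203,138.000) → (55.202,150.452). Open path.

**Shape 4** — `<polyline>` line segment, stroke `#000000` → cut (S850, F968). Machine vertices: (95.875,170.929) → (17.552,109.663). Open path.

**Shape 5** — `<line>` line segment, stroke `#ff0000` → score (S544, F1343). Machine vertices: (65.389,20.372) → (44.400,211.213). Open path.

; LightBurn 1.7.01
; GRBL device profile, absolute coords
G21
G90
G0 X109.732 Y109.327
M3 S212
G01 X104.102 Y126.654 F2580
G01 X89.363 Y137.363
G01 X71.143 Y137.363
G01 X56.404 Y126.654
G01 X50.774 Y109.327
G01 X56.404 Y92.000
G01 X71.143 Y81.291
G01 X89.363 Y81.291
G01 X104.102 Y92.000
G01 X109.732 Y109.327
G0 X23.160 Y161.158
M3 S850
G01 X6.604 Y111.039 F968
G01 X69.292 Y220.645
G01 X117.929 Y110.536
G01 X23.160 Y161.158
G0 X104.264 Y32.329
M3 S544
G01 X107.251 Y36.262 F1343
G01 X100.533 Y65.473
G01 X87.415 Y104.530
G01 X71.203 Y138.000
G01 X55.202 Y150.452
G0 X95.875 Y170.929
M3 S850
G01 X17.552 Y109.663 F968
G0 X65.389 Y20.372
M3 S544
G01 X44.400 Y211.213 F1343
M5
G0 X0.000 Y0.000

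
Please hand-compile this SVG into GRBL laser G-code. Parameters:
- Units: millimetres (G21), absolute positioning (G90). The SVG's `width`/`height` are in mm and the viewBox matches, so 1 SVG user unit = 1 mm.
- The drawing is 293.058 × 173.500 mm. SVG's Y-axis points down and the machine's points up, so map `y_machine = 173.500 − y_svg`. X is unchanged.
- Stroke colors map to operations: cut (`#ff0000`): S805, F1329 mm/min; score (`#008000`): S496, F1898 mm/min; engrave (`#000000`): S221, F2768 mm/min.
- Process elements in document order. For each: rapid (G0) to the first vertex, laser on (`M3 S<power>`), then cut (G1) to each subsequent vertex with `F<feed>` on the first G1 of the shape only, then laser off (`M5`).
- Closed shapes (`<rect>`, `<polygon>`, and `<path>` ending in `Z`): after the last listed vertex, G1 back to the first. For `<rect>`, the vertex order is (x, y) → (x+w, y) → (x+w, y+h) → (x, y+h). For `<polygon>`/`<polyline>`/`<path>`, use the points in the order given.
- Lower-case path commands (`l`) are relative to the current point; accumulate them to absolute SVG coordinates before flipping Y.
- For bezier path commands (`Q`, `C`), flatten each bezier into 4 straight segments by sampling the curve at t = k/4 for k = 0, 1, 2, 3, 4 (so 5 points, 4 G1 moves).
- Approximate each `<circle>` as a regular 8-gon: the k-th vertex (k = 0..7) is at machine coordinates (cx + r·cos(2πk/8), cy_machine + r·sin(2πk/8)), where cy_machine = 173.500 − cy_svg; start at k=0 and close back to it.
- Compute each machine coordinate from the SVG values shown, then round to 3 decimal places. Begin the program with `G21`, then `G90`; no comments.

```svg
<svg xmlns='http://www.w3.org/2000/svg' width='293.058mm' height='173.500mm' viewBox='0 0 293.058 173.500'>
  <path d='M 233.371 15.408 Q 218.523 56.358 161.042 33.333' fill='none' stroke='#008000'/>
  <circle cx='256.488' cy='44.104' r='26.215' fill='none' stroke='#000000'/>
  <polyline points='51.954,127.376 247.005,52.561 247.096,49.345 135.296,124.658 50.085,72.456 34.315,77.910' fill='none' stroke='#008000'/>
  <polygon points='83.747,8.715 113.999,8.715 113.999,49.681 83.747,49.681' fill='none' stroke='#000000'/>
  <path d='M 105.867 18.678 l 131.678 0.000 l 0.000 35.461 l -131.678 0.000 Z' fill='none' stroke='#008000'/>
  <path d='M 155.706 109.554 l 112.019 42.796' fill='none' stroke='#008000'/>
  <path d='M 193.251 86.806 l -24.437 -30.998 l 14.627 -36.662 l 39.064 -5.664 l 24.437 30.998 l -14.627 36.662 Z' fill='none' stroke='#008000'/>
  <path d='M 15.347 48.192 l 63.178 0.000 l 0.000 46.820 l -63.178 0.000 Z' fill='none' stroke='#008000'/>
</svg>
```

Since the viewBox matches the mm dimensions, user units are millimetres directly. The only transform is the Y-flip y_m = 173.500 − y_svg.

Shape 1 is a quadratic bezier drawn with `<path>`. Its stroke #008000 means score at S496, F1898. After flipping Y the toolpath is (233.371,158.092) → (223.282,141.615) → (207.865,133.136) → (187.118,132.653) → (161.042,140.167).

Shape 2 is a circle drawn with `<circle>`. Its stroke #000000 means engrave at S221, F2768. After flipping Y the toolpath is (282.703,129.396) → (275.025,147.933) → (256.488,155.611) → (237.951,147.933) → (230.273,129.396) → (237.951,110.859) → (256.488,103.181) → (275.025,110.859) → (282.703,129.396), returning to the start.

Shape 3 is a open polyline drawn with `<polyline>`. Its stroke #008000 means score at S496, F1898. After flipping Y the toolpath is (51.954,46.124) → (247.005,120.939) → (247.096,124.155) → (135.296,48.842) → (50.085,101.044) → (34.315,95.590).

Shape 4 is a rectangle drawn with `<polygon>`. Its stroke #000000 means engrave at S221, F2768. After flipping Y the toolpath is (83.747,164.785) → (113.999,164.785) → (113.999,123.819) → (83.747,123.819) → (83.747,164.785), returning to the start.

Shape 5 is a rectangle drawn with `<path>`. Its stroke #008000 means score at S496, F1898. After flipping Y the toolpath is (105.867,154.822) → (237.545,154.822) → (237.545,119.361) → (105.867,119.361) → (105.867,154.822), returning to the start.

Shape 6 is a line segment drawn with `<path>`. Its stroke #008000 means score at S496, F1898. After flipping Y the toolpath is (155.706,63.946) → (267.725,21.150).

Shape 7 is a regular polygon drawn with `<path>`. Its stroke #008000 means score at S496, F1898. After flipping Y the toolpath is (193.251,86.694) → (168.814,117.692) → (183.441,154.354) → (222.505,160.018) → (246.942,129.020) → (232.315,92.358) → (193.251,86.694), returning to the start.

Shape 8 is a rectangle drawn with `<path>`. Its stroke #008000 means score at S496, F1898. After flipping Y the toolpath is (15.347,125.308) → (78.525,125.308) → (78.525,78.488) → (15.347,78.488) → (15.347,125.308), returning to the start.

G21
G90
G0 X233.371 Y158.092
M3 S496
G1 X223.282 Y141.615 F1898
G1 X207.865 Y133.136
G1 X187.118 Y132.653
G1 X161.042 Y140.167
M5
G0 X282.703 Y129.396
M3 S221
G1 X275.025 Y147.933 F2768
G1 X256.488 Y155.611
G1 X237.951 Y147.933
G1 X230.273 Y129.396
G1 X237.951 Y110.859
G1 X256.488 Y103.181
G1 X275.025 Y110.859
G1 X282.703 Y129.396
M5
G0 X51.954 Y46.124
M3 S496
G1 X247.005 Y120.939 F1898
G1 X247.096 Y124.155
G1 X135.296 Y48.842
G1 X50.085 Y101.044
G1 X34.315 Y95.590
M5
G0 X83.747 Y164.785
M3 S221
G1 X113.999 Y164.785 F2768
G1 X113.999 Y123.819
G1 X83.747 Y123.819
G1 X83.747 Y164.785
M5
G0 X105.867 Y154.822
M3 S496
G1 X237.545 Y154.822 F1898
G1 X237.545 Y119.361
G1 X105.867 Y119.361
G1 X105.867 Y154.822
M5
G0 X155.706 Y63.946
M3 S496
G1 X267.725 Y21.150 F1898
M5
G0 X193.251 Y86.694
M3 S496
G1 X168.814 Y117.692 F1898
G1 X183.441 Y154.354
G1 X222.505 Y160.018
G1 X246.942 Y129.020
G1 X232.315 Y92.358
G1 X193.251 Y86.694
M5
G0 X15.347 Y125.308
M3 S496
G1 X78.525 Y125.308 F1898
G1 X78.525 Y78.488
G1 X15.347 Y78.488
G1 X15.347 Y125.308
M5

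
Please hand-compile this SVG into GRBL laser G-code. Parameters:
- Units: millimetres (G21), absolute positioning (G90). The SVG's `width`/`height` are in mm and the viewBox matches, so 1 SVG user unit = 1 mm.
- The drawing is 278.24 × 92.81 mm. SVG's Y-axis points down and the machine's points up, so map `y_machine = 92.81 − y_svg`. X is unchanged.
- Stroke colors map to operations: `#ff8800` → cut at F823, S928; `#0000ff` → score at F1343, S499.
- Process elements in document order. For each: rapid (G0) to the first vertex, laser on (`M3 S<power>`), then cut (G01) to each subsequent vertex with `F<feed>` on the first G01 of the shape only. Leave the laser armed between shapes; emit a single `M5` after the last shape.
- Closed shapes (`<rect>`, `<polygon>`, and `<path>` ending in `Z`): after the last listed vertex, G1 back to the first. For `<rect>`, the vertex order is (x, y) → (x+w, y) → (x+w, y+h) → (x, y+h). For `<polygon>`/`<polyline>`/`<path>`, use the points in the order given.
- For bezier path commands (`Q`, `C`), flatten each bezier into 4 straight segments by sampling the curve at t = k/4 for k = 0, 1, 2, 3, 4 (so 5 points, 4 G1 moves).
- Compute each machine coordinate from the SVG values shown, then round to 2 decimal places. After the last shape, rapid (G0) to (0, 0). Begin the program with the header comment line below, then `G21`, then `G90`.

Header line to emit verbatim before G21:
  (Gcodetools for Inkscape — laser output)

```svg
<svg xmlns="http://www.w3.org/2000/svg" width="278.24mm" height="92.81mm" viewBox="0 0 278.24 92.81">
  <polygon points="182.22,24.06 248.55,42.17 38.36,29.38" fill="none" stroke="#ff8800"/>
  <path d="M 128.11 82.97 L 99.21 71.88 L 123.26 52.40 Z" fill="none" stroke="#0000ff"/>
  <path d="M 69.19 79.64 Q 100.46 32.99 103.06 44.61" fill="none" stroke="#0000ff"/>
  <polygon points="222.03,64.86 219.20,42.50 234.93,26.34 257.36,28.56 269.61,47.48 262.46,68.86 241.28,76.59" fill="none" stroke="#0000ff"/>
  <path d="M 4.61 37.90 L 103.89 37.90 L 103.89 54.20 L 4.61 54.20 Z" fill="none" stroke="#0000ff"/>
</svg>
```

(Gcodetools for Inkscape — laser output)
G21
G90
G0 X182.22 Y68.75
M3 S928
G01 X248.55 Y50.64 F823
G01 X38.36 Y63.43
G01 X182.22 Y68.75
G0 X128.11 Y9.84
M3 S499
G01 X99.21 Y20.93 F1343
G01 X123.26 Y40.41
G01 X128.11 Y9.84
G0 X69.19 Y13.17
M3 S499
G01 X83.03 Y32.85 F1343
G01 X93.29 Y45.25
G01 X99.97 Y50.37
G01 X103.06 Y48.20
G0 X222.03 Y27.95
M3 S499
G01 X219.20 Y50.31 F1343
G01 X234.93 Y66.47
G01 X257.36 Y64.25
G01 X269.61 Y45.33
G01 X262.46 Y23.95
G01 X241.28 Y16.22
G01 X222.03 Y27.95
G0 X4.61 Y54.91
M3 S499
G01 X103.89 Y54.91 F1343
G01 X103.89 Y38.61
G01 X4.61 Y38.61
G01 X4.61 Y54.91
M5
G0 X0.00 Y0.00

viewBox `0 0 278.24 92.81` with mm width/height → 1 unit = 1 mm. Flip: y_m = 92.81 − y_svg.

**Shape 1** — `<polygon>` closed polygon, stroke `#ff8800` → cut (S928, F823). Machine vertices: (182.22,68.75) → (248.55,50.64) → (38.36,63.43) → (182.22,68.75). Closed: final G1 returns to the first vertex.

**Shape 2** — `<path>` regular polygon, stroke `#0000ff` → score (S499, F1343). Machine vertices: (128.11,9.84) → (99.21,20.93) → (123.26,40.41) → (128.11,9.84). Closed: final G1 returns to the first vertex.

**Shape 3** — `<path>` quadratic bezier, stroke `#0000ff` → score (S499, F1343). Control points (SVG): P0=(69.19,79.64), P1=(100.46,32.99), P2=(103.06,44.61); sampled at t=k/4. Machine vertices: (69.19,13.17) → (83.03,32.85) → (93.29,45.25) → (99.97,50.37) → (103.06,48.20). Open path.

**Shape 4** — `<polygon>` regular polygon, stroke `#0000ff` → score (S499, F1343). Machine vertices: (222.03,27.95) → (219.20,50.31) → (234.93,66.47) → (257.36,64.25) → (269.61,45.33) → (262.46,23.95) → (241.28,16.22) → (222.03,27.95). Closed: final G1 returns to the first vertex.

**Shape 5** — `<path>` rectangle, stroke `#0000ff` → score (S499, F1343). Machine vertices: (4.61,54.91) → (103.89,54.91) → (103.89,38.61) → (4.61,38.61) → (4.61,54.91). Closed: final G1 returns to the first vertex.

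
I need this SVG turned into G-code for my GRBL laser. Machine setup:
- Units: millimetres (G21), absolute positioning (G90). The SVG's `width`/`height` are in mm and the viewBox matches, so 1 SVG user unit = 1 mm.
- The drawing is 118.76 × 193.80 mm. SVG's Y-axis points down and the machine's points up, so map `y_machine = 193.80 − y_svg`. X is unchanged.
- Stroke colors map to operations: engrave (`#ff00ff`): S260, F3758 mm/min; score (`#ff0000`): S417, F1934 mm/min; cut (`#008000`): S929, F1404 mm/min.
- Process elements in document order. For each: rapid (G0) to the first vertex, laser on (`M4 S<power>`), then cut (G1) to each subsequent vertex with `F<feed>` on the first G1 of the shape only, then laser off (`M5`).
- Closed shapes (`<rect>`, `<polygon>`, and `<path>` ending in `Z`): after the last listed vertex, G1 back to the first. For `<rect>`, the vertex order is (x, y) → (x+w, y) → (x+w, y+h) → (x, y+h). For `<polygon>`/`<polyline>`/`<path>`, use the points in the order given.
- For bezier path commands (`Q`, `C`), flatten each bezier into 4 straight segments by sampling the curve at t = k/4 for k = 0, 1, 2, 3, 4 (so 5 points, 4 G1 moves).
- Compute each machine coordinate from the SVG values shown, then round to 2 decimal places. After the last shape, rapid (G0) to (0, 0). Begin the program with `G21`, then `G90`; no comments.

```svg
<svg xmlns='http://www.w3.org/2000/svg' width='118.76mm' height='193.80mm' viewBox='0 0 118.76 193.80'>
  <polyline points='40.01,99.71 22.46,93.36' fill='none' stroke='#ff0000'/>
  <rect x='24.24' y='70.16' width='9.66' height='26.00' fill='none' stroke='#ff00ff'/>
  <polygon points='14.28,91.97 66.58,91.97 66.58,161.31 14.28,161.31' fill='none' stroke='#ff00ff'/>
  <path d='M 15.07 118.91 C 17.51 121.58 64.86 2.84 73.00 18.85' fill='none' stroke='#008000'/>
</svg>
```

1 u = 1 mm; y_m = 193.80 − y.

[1] `<polyline>` line segment, #ff0000→score S417 F1934: (40.01,94.09) → (22.46,100.44)

[2] `<rect>` rectangle, #ff00ff→engrave S260 F3758: (24.24,123.64) → (33.90,123.64) → (33.90,97.64) → (24.24,97.64) → (24.24,123.64) (closed)

[3] `<polygon>` rectangle, #ff00ff→engrave S260 F3758: (14.28,101.83) → (66.58,101.83) → (66.58,32.49) → (14.28,32.49) → (14.28,101.83) (closed)

[4] `<path>` cubic bezier, #008000→cut S929 F1404: (15.07,74.89) → (24.01,91.65) → (41.90,129.92) → (60.86,165.69) → (73.00,174.95)

G21
G90
G0 X40.01 Y94.09
M4 S417
G1 X22.46 Y100.44 F1934
M5
G0 X24.24 Y123.64
M4 S260
G1 X33.90 Y123.64 F3758
G1 X33.90 Y97.64
G1 X24.24 Y97.64
G1 X24.24 Y123.64
M5
G0 X14.28 Y101.83
M4 S260
G1 X66.58 Y101.83 F3758
G1 X66.58 Y32.49
G1 X14.28 Y32.49
G1 X14.28 Y101.83
M5
G0 X15.07 Y74.89
M4 S929
G1 X24.01 Y91.65 F1404
G1 X41.90 Y129.92
G1 X60.86 Y165.69
G1 X73.00 Y174.95
M5
G0 X0.00 Y0.00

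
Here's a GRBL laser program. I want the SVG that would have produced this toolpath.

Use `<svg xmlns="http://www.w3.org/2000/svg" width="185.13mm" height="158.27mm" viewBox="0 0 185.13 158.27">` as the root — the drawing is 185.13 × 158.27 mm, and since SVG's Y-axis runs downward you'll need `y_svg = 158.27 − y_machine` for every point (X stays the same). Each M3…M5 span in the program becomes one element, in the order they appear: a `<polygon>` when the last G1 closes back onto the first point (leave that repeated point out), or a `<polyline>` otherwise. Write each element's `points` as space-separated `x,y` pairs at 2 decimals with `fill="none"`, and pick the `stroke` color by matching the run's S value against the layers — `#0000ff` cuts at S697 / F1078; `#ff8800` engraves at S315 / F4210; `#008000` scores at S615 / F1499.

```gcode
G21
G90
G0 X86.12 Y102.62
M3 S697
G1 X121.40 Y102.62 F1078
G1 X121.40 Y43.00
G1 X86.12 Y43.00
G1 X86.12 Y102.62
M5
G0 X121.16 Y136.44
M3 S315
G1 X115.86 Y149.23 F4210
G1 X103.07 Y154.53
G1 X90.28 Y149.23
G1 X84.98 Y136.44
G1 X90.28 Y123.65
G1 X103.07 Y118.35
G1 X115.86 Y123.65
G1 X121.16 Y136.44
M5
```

y_svg = 158.27 − y_m.

[1] S697→`#0000ff` (cut); closed run; points: 86.12,55.65 121.40,55.65 121.40,115.27 86.12,115.27

[2] S315→`#ff8800` (engrave); closed run; points: 121.16,21.83 115.86,9.04 103.07,3.74 90.28,9.04 84.98,21.83 90.28,34.62 103.07,39.92 115.86,34.62

<svg xmlns="http://www.w3.org/2000/svg" width="185.13mm" height="158.27mm" viewBox="0 0 185.13 158.27">
  <polygon points="86.12,55.65 121.40,55.65 121.40,115.27 86.12,115.27" fill="none" stroke="#0000ff"/>
  <polygon points="121.16,21.83 115.86,9.04 103.07,3.74 90.28,9.04 84.98,21.83 90.28,34.62 103.07,39.92 115.86,34.62" fill="none" stroke="#ff8800"/>
</svg>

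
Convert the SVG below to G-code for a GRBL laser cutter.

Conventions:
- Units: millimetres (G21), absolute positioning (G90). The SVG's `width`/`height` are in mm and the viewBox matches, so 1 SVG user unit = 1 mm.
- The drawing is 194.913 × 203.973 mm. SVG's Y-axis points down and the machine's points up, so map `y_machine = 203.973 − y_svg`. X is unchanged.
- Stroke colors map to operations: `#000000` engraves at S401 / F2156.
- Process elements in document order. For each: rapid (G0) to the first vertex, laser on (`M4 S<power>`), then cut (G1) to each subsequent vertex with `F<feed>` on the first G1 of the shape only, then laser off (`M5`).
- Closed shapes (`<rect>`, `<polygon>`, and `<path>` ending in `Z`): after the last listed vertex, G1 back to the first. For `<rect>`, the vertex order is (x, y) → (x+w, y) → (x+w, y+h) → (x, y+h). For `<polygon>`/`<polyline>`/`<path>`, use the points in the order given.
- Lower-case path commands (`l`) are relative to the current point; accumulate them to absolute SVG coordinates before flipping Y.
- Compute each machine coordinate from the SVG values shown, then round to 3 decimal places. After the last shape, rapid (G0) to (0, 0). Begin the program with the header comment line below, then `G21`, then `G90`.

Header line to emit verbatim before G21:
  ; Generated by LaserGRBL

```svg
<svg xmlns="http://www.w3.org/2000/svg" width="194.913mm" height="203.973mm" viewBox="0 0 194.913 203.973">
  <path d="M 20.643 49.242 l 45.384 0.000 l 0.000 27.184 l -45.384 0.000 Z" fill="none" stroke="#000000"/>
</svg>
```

; Generated by LaserGRBL
G21
G90
G0 X20.643 Y154.731
M4 S401
G1 X66.027 Y154.731 F2156
G1 X66.027 Y127.547
G1 X20.643 Y127.547
G1 X20.643 Y154.731
M5
G0 X0.000 Y0.000

Since the viewBox matches the mm dimensions, user units are millimetres directly. The only transform is the Y-flip y_m = 203.973 − y_svg.

Shape 1 is a rectangle drawn with `<path>`. Its stroke #000000 means engrave at S401, F2156. After flipping Y the toolpath is (20.643,154.731) → (66.027,154.731) → (66.027,127.547) → (20.643,127.547) → (20.643,154.731), returning to the start.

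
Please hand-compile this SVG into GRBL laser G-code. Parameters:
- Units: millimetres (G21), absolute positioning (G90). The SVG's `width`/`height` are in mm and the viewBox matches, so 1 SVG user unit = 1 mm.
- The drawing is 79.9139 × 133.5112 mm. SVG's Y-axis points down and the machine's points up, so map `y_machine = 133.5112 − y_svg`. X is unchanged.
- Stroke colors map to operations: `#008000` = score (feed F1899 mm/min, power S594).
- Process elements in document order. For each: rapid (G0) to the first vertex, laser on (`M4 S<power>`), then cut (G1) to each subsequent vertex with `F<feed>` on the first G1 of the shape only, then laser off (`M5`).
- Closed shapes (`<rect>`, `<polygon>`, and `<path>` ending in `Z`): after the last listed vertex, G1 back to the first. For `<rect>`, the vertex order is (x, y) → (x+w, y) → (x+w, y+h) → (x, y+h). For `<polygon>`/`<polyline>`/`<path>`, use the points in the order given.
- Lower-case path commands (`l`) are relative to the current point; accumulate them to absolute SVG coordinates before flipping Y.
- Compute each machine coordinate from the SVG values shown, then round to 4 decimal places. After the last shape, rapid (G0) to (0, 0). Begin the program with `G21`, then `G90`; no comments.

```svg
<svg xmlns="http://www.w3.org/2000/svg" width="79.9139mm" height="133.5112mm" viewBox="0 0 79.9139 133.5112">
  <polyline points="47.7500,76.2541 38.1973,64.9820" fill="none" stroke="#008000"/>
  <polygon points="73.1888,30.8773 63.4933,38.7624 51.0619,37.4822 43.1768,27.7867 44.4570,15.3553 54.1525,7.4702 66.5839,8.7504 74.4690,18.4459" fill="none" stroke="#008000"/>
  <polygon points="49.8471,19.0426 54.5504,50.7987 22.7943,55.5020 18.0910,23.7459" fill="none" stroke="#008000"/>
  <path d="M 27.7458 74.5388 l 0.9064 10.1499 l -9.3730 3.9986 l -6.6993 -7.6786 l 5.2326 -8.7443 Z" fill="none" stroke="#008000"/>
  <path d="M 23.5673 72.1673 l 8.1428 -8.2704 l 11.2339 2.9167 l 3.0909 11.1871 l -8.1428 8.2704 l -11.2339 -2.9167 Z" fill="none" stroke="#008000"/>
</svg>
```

G21
G90
G0 X47.7500 Y57.2571
M4 S594
G1 X38.1973 Y68.5292 F1899
M5
G0 X73.1888 Y102.6339
M4 S594
G1 X63.4933 Y94.7488 F1899
G1 X51.0619 Y96.0290
G1 X43.1768 Y105.7245
G1 X44.4570 Y118.1559
G1 X54.1525 Y126.0410
G1 X66.5839 Y124.7608
G1 X74.4690 Y115.0653
G1 X73.1888 Y102.6339
M5
G0 X49.8471 Y114.4686
M4 S594
G1 X54.5504 Y82.7125 F1899
G1 X22.7943 Y78.0092
G1 X18.0910 Y109.7653
G1 X49.8471 Y114.4686
M5
G0 X27.7458 Y58.9724
M4 S594
G1 X28.6522 Y48.8225 F1899
G1 X19.2792 Y44.8239
G1 X12.5799 Y52.5025
G1 X17.8125 Y61.2468
G1 X27.7458 Y58.9724
M5
G0 X23.5673 Y61.3439
M4 S594
G1 X31.7101 Y69.6143 F1899
G1 X42.9440 Y66.6976
G1 X46.0349 Y55.5105
G1 X37.8921 Y47.2401
G1 X26.6582 Y50.1568
G1 X23.5673 Y61.3439
M5
G0 X0.0000 Y0.0000

1 u = 1 mm; y_m = 133.5112 − y.

[1] `<polyline>` line segment, #008000→score S594 F1899: (47.7500,57.2571) → (38.1973,68.5292)

[2] `<polygon>` regular polygon, #008000→score S594 F1899: (73.1888,102.6339) → (63.4933,94.7488) → (51.0619,96.0290) → (43.1768,105.7245) → (44.4570,118.1559) → (54.1525,126.0410) → (66.5839,124.7608) → (74.4690,115.0653) → (73.1888,102.6339) (closed)

[3] `<polygon>` regular polygon, #008000→score S594 F1899: (49.8471,114.4686) → (54.5504,82.7125) → (22.7943,78.0092) → (18.0910,109.7653) → (49.8471,114.4686) (closed)

[4] `<path>` regular polygon, #008000→score S594 F1899: (27.7458,58.9724) → (28.6522,48.8225) → (19.2792,44.8239) → (12.5799,52.5025) → (17.8125,61.2468) → (27.7458,58.9724) (closed)

[5] `<path>` regular polygon, #008000→score S594 F1899: (23.5673,61.3439) → (31.7101,69.6143) → (42.9440,66.6976) → (46.0349,55.5105) → (37.8921,47.2401) → (26.6582,50.1568) → (23.5673,61.3439) (closed)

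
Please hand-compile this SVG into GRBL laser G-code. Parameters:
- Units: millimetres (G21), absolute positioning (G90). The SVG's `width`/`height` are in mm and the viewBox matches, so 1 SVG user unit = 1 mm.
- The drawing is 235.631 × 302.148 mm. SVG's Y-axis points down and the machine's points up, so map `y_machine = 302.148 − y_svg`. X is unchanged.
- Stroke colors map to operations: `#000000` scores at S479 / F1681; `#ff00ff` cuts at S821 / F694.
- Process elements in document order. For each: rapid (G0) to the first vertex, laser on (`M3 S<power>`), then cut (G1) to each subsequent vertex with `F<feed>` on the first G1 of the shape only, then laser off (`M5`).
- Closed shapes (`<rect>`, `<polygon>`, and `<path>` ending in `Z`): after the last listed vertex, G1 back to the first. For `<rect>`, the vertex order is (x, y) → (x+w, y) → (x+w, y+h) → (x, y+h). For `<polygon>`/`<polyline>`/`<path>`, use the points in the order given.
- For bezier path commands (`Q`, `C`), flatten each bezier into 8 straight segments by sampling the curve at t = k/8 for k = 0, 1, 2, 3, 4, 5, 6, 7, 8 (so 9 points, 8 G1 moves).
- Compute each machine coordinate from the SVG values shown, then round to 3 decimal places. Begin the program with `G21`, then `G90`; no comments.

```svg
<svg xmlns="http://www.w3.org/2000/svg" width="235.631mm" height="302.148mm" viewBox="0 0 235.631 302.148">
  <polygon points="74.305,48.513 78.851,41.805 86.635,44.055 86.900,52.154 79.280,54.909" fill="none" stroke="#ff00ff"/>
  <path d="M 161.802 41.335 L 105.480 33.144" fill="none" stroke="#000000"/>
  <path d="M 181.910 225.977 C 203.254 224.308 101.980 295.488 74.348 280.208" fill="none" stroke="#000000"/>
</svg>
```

G21
G90
G0 X74.305 Y253.635
M3 S821
G1 X78.851 Y260.343 F694
G1 X86.635 Y258.093
G1 X86.900 Y249.994
G1 X79.280 Y247.239
G1 X74.305 Y253.635
M5
G0 X161.802 Y260.813
M3 S479
G1 X105.480 Y269.004 F1681
M5
G0 X181.910 Y76.171
M3 S479
G1 X184.550 Y73.693 F1681
G1 X177.994 Y66.253
G1 X164.542 Y55.717
G1 X146.495 Y43.951
G1 X126.152 Y32.824
G1 X105.813 Y24.202
G1 X87.779 Y19.952
G1 X74.348 Y21.940
M5

1 u = 1 mm; y_m = 302.148 − y.

[1] `<polygon>` regular polygon, #ff00ff→cut S821 F694: (74.305,253.635) → (78.851,260.343) → (86.635,258.093) → (86.900,249.994) → (79.280,247.239) → (74.305,253.635) (closed)

[2] `<path>` line segment, #000000→score S479 F1681: (161.802,260.813) → (105.480,269.004)

[3] `<path>` cubic bezier, #000000→score S479 F1681: (181.910,76.171) → (184.550,73.693) → (177.994,66.253) → (164.542,55.717) → (146.495,43.951) → (126.152,32.824) → (105.813,24.202) → (87.779,19.952) → (74.348,21.940)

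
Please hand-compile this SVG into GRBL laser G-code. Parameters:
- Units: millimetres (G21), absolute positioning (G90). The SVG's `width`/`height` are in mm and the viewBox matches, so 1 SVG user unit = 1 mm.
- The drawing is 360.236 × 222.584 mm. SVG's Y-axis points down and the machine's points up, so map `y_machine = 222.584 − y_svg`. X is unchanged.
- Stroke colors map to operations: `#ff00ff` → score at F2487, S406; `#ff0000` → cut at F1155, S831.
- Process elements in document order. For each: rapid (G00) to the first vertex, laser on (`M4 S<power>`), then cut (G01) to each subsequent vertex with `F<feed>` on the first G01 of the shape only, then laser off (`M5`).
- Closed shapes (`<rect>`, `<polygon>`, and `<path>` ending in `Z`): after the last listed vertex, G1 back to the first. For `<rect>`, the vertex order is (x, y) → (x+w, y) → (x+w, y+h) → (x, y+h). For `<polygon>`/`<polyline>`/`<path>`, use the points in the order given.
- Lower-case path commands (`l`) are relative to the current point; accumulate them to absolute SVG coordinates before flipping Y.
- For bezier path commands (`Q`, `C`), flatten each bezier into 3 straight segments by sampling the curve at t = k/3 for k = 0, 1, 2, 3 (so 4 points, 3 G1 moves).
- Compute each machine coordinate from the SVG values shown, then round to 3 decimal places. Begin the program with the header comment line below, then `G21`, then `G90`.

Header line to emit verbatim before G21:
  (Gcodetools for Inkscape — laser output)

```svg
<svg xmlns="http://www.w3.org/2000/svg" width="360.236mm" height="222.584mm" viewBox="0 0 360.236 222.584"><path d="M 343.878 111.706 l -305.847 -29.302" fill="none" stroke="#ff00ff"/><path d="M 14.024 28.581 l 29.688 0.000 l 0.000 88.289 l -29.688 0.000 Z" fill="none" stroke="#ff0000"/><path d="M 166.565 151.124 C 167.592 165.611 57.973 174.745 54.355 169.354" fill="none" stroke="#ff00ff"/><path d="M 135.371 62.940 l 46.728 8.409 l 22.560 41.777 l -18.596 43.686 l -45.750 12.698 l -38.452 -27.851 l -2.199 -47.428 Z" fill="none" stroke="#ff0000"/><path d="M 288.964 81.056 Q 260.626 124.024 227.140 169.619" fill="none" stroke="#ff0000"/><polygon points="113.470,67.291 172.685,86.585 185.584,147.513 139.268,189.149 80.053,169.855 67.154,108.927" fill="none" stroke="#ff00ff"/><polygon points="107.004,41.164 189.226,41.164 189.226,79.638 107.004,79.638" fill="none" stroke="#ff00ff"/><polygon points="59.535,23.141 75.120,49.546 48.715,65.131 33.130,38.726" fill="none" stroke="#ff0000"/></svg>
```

(Gcodetools for Inkscape — laser output)
G21
G90
G00 X343.878 Y110.878
M4 S406
G01 X38.031 Y140.180 F2487
M5
G00 X14.024 Y194.003
M4 S831
G01 X43.712 Y194.003 F1155
G01 X43.712 Y105.714
G01 X14.024 Y105.714
G01 X14.024 Y194.003
M5
G00 X166.565 Y71.460
M4 S406
G01 X138.734 Y59.097 F2487
G01 X85.283 Y52.341
G01 X54.355 Y53.230
M5
G00 X135.371 Y159.644
M4 S831
G01 X182.099 Y151.235 F1155
G01 X204.659 Y109.458
G01 X186.063 Y65.772
G01 X140.313 Y53.074
G01 X101.861 Y80.925
G01 X99.662 Y128.353
G01 X135.371 Y159.644
M5
G00 X288.964 Y141.528
M4 S831
G01 X269.500 Y112.591 F1155
G01 X248.892 Y83.070
G01 X227.140 Y52.965
M5
G00 X113.470 Y155.293
M4 S406
G01 X172.685 Y135.999 F2487
G01 X185.584 Y75.071
G01 X139.268 Y33.435
G01 X80.053 Y52.729
G01 X67.154 Y113.657
G01 X113.470 Y155.293
M5
G00 X107.004 Y181.420
M4 S406
G01 X189.226 Y181.420 F2487
G01 X189.226 Y142.946
G01 X107.004 Y142.946
G01 X107.004 Y181.420
M5
G00 X59.535 Y199.443
M4 S831
G01 X75.120 Y173.038 F1155
G01 X48.715 Y157.453
G01 X33.130 Y183.858
G01 X59.535 Y199.443
M5

Since the viewBox matches the mm dimensions, user units are millimetres directly. The only transform is the Y-flip y_m = 222.584 − y_svg.

Shape 1 is a line segment drawn with `<path>`. Its stroke #ff00ff means score at S406, F2487. After flipping Y the toolpath is (343.878,110.878) → (38.031,140.180).

Shape 2 is a rectangle drawn with `<path>`. Its stroke #ff0000 means cut at S831, F1155. After flipping Y the toolpath is (14.024,194.003) → (43.712,194.003) → (43.712,105.714) → (14.024,105.714) → (14.024,194.003), returning to the start.

Shape 3 is a cubic bezier drawn with `<path>`. Its stroke #ff00ff means score at S406, F2487. After flipping Y the toolpath is (166.565,71.460) → (138.734,59.097) → (85.283,52.341) → (54.355,53.230).

Shape 4 is a regular polygon drawn with `<path>`. Its stroke #ff0000 means cut at S831, F1155. After flipping Y the toolpath is (135.371,159.644) → (182.099,151.235) → (204.659,109.458) → (186.063,65.772) → (140.313,53.074) → (101.861,80.925) → (99.662,128.353) → (135.371,159.644), returning to the start.

Shape 5 is a quadratic bezier drawn with `<path>`. Its stroke #ff0000 means cut at S831, F1155. After flipping Y the toolpath is (288.964,141.528) → (269.500,112.591) → (248.892,83.070) → (227.140,52.965).

Shape 6 is a regular polygon drawn with `<polygon>`. Its stroke #ff00ff means score at S406, F2487. After flipping Y the toolpath is (113.470,155.293) → (172.685,135.999) → (185.584,75.071) → (139.268,33.435) → (80.053,52.729) → (67.154,113.657) → (113.470,155.293), returning to the start.

Shape 7 is a rectangle drawn with `<polygon>`. Its stroke #ff00ff means score at S406, F2487. After flipping Y the toolpath is (107.004,181.420) → (189.226,181.420) → (189.226,142.946) → (107.004,142.946) → (107.004,181.420), returning to the start.

Shape 8 is a regular polygon drawn with `<polygon>`. Its stroke #ff0000 means cut at S831, F1155. After flipping Y the toolpath is (59.535,199.443) → (75.120,173.038) → (48.715,157.453) → (33.130,183.858) → (59.535,199.443), returning to the start.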